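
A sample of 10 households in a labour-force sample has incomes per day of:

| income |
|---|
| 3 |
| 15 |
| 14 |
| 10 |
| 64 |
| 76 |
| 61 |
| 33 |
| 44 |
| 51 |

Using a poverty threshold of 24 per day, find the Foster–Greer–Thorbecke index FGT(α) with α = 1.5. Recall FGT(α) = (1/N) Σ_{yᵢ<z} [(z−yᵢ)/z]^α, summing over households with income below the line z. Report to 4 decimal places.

0.1763

Below the line: 3, 10, 14, 15 (q = 4 of N = 10).
Normalized shortfalls: (24−3)/24 = 0.8750; (24−10)/24 = 0.5833; (24−14)/24 = 0.4167; (24−15)/24 = 0.3750.
Raised to α = 1.5: 0.81849; 0.44553; 0.26896; 0.22964.
Sum = 1.762613; FGT(1.5) = 1.762613 / 10 = 0.1763.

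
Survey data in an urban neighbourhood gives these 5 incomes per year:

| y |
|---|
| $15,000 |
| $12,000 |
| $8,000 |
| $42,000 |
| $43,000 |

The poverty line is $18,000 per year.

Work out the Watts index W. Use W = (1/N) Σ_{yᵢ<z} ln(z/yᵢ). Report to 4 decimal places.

0.2797

Below z: $8,000, $12,000, $15,000 (q = 3 of N = 5).
Log gaps: ln(18000/8000) = 0.8109; ln(18000/12000) = 0.4055; ln(18000/15000) = 0.1823.
W = 1.398717 / 5 = 0.2797.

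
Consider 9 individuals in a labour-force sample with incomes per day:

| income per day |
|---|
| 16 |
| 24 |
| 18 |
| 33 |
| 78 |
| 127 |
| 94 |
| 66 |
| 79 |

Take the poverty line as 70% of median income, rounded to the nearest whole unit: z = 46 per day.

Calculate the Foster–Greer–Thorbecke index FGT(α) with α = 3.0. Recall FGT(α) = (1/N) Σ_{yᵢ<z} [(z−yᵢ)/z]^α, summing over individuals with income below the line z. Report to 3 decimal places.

Below z: 16, 18, 24, 33 (q = 4 of N = 9).
Relative gaps: (46−16)/46 = 0.6522; (46−18)/46 = 0.6087; (46−24)/46 = 0.4783; (46−33)/46 = 0.2826.
Raised to α = 3.0: 0.27739; 0.22553; 0.10939; 0.02257.
Sum = 0.634883; FGT(3.0) = 0.634883 / 9 = 0.071.

0.071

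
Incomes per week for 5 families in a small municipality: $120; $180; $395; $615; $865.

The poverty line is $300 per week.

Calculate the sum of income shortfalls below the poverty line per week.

Below z: $120, $180 (q = 2 of N = 5).
Individual gaps: 300−120 = 180; 300−180 = 120.
Aggregate gap = $300.

$300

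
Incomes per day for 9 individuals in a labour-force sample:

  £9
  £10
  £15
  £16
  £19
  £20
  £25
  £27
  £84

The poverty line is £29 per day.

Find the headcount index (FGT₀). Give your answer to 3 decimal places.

8 of the 9 individuals have income below £29.
H = 8/9 = 0.889.

0.889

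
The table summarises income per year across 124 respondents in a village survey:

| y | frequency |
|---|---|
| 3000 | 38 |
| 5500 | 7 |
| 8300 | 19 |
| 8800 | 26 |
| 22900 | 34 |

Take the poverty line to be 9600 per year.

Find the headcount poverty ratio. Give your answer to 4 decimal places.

90 of the 124 respondents have income below 9600.
H = 90/124 = 0.7258.

0.7258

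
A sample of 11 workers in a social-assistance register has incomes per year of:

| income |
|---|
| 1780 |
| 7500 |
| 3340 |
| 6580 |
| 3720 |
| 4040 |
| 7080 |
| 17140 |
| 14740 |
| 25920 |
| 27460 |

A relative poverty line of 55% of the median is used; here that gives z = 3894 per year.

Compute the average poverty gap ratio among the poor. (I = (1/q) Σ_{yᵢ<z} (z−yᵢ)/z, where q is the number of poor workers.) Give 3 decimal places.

0.243

Incomes under z: 1780, 3340, 3720 (q = 3 of N = 11).
Relative gaps: 0.5429, 0.1423, 0.0447; sum = 0.729841.
The income-gap ratio divides by q (the poor only): 0.729841 / 3 = 0.243.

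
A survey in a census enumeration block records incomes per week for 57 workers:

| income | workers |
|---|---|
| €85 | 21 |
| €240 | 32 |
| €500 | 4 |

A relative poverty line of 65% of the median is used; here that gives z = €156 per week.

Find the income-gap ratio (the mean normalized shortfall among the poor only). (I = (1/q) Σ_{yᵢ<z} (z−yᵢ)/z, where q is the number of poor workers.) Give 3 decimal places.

Poor units: 21×€85 (q = 21 of N = 57).
Shortfall ratios (z−y)/z: 0.4551 (×21); sum = 9.557692.
I averages over the q = 21 poor units only: 9.557692 / 21 = 0.455.

0.455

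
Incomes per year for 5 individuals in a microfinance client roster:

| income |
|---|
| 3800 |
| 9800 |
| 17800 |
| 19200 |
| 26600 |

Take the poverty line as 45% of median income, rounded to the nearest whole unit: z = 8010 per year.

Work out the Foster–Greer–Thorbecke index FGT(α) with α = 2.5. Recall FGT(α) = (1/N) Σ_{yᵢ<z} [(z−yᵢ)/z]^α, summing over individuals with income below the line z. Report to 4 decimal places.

Poor units: 3800 (q = 1 of N = 5).
Gap ratios (z−y)/z: (8010−3800)/8010 = 0.5256.
Raised to α = 2.5: 0.20027.
Sum = 0.200274; FGT(2.5) = 0.200274 / 5 = 0.0401.

0.0401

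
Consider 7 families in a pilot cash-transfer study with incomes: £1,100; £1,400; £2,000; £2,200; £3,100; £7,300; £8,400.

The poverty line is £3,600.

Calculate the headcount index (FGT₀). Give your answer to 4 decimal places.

5 of the 7 families have income below £3,600.
H = 5/7 = 0.7143.

0.7143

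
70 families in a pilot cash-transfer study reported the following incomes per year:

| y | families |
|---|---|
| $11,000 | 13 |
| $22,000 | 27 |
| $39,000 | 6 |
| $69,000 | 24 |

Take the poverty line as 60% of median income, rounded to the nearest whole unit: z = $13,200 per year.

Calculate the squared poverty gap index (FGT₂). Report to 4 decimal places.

0.0052

Below z: 13×$11,000 (q = 13 of N = 70).
Relative gaps: (13200−11000)/13200 = 0.1667 (×13).
Squared: 0.0278 (×13).
Sum = 0.361111; P₂ = 0.361111 / 70 = 0.0052.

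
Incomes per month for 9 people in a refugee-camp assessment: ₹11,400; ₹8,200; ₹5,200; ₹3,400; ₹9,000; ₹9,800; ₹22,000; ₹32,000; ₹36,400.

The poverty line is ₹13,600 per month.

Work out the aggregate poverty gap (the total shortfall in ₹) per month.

₹34,600

Below the line: ₹3,400, ₹5,200, ₹8,200, ₹9,000, ₹9,800, ₹11,400 (q = 6 of N = 9).
Individual gaps: 13600−3400 = 10200; 13600−5200 = 8400; 13600−8200 = 5400; 13600−9000 = 4600; 13600−9800 = 3800; 13600−11400 = 2200.
Aggregate gap = ₹34,600.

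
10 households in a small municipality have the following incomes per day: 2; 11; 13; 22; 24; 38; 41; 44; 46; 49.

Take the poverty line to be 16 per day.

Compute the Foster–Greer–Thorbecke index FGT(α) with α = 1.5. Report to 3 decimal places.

Below z: 2, 11, 13 (q = 3 of N = 10).
Shortfall ratios: (16−2)/16 = 0.8750; (16−11)/16 = 0.3125; (16−13)/16 = 0.1875.
Raised to α = 1.5: 0.81849; 0.17469; 0.08119.
Sum = 1.074370; FGT(1.5) = 1.074370 / 10 = 0.107.

0.107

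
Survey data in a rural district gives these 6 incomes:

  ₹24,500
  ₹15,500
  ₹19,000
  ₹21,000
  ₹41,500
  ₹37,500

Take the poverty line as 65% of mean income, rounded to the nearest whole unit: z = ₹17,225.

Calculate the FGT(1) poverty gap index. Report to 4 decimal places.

Below the line: ₹15,500 (q = 1 of N = 6).
Gap ratios (z−y)/z: (17225−15500)/17225 = 0.1001.
Sum of shortfalls = 0.100145; P₁ averages over all N: 0.100145 / 6 = 0.0167.

0.0167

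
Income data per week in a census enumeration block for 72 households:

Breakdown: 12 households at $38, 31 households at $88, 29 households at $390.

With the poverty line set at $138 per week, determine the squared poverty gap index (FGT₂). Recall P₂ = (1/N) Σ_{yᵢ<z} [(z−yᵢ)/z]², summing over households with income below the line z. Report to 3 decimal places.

0.144

Below z: 12×$38, 31×$88 (q = 43 of N = 72).
Normalized shortfalls: (138−38)/138 = 0.7246 (×12); (138−88)/138 = 0.3623 (×31).
Squared: 0.5251 (×12); 0.1313 (×31).
Sum = 10.370720; P₂ = 10.370720 / 72 = 0.144.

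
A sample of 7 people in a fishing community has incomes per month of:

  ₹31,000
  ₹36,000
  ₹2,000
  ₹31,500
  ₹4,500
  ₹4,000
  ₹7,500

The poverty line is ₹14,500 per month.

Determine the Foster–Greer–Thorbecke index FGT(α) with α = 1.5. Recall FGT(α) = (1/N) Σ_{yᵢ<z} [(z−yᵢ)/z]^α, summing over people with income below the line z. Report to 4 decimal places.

Below the line: ₹2,000, ₹4,000, ₹4,500, ₹7,500 (q = 4 of N = 7).
Normalized shortfalls: (14500−2000)/14500 = 0.8621; (14500−4000)/14500 = 0.7241; (14500−4500)/14500 = 0.6897; (14500−7500)/14500 = 0.4828.
Raised to α = 1.5: 0.80041; 0.61621; 0.57273; 0.33542.
Sum = 2.324778; FGT(1.5) = 2.324778 / 7 = 0.3321.

0.3321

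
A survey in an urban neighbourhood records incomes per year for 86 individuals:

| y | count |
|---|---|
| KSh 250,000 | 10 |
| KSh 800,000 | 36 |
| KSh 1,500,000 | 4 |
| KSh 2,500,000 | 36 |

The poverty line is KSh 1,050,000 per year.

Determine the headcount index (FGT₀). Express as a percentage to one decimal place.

53.5%

46 of the 86 individuals have income below KSh 1,050,000.
H = 46/86 = 53.5%.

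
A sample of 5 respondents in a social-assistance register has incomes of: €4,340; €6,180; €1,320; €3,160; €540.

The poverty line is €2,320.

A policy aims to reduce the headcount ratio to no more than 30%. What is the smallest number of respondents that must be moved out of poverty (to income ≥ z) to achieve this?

1

Currently q = 2 of N = 5 are below the line (H = 0.400).
A headcount ratio of at most 30% allows at most ⌊0.30 × 5⌋ = 1 poor respondents.
So at least 2 − 1 = 1 must be lifted.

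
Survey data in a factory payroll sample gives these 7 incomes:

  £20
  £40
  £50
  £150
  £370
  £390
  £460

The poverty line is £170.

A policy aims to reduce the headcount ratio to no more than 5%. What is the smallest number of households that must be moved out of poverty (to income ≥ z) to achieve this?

4

Currently q = 4 of N = 7 are below the line (H = 0.571).
A headcount ratio of at most 5% allows at most ⌊0.05 × 7⌋ = 0 poor households.
So at least 4 − 0 = 4 must be lifted.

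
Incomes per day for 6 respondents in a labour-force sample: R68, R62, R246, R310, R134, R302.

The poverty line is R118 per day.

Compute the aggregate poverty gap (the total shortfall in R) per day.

Poor units: R62, R68 (q = 2 of N = 6).
Individual gaps: 118−62 = 56; 118−68 = 50.
Aggregate gap = R106.

R106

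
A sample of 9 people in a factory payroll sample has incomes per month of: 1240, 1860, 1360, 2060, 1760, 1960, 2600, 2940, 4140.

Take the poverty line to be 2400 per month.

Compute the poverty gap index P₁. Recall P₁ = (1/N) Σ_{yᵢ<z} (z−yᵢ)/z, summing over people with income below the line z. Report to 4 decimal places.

0.1926

Incomes under z: 1240, 1360, 1760, 1860, 1960, 2060 (q = 6 of N = 9).
Normalized shortfalls: (2400−1240)/2400 = 0.4833; (2400−1360)/2400 = 0.4333; (2400−1760)/2400 = 0.2667; (2400−1860)/2400 = 0.2250; (2400−1960)/2400 = 0.1833; (2400−2060)/2400 = 0.1417.
Sum of shortfalls = 1.733333; P₁ averages over all N: 1.733333 / 9 = 0.1926.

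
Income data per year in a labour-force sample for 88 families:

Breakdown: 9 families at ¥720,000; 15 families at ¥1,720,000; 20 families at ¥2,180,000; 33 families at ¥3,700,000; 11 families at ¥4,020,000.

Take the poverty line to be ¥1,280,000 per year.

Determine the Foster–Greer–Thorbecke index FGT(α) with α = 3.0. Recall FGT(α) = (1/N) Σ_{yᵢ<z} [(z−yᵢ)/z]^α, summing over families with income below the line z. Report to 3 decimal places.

Poor units: 9×¥720,000 (q = 9 of N = 88).
Gap ratios (z−y)/z: (1280000−720000)/1280000 = 0.4375 (×9).
Raised to α = 3.0: 0.08374 (×9).
Sum = 0.753662; FGT(3.0) = 0.753662 / 88 = 0.009.

0.009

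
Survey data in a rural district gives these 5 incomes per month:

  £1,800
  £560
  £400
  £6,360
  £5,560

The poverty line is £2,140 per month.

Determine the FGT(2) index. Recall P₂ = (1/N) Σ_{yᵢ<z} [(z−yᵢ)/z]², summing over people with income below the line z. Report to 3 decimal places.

0.246

Poor units: £400, £560, £1,800 (q = 3 of N = 5).
Normalized shortfalls: (2140−400)/2140 = 0.8131; (2140−560)/2140 = 0.7383; (2140−1800)/2140 = 0.1589.
Squared: 0.6611; 0.5451; 0.0252.
Sum = 1.231461; P₂ = 1.231461 / 5 = 0.246.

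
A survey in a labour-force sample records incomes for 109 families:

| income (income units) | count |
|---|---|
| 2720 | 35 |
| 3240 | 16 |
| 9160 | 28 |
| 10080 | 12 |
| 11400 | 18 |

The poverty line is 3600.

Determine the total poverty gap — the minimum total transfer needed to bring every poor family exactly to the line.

Poor units: 35×2720, 16×3240 (q = 51 of N = 109).
Individual gaps: 35×(3600−2720) = 30800; 16×(3600−3240) = 5760.
Aggregate gap = 36560.

36560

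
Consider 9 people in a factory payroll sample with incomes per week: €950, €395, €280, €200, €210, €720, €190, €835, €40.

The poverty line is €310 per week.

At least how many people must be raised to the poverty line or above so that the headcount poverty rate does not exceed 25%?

3

5 of the 9 people are poor, so H = 5/9 = 0.556.
A headcount ratio of at most 25% allows at most ⌊0.25 × 9⌋ = 2 poor people.
So at least 5 − 2 = 3 must be lifted.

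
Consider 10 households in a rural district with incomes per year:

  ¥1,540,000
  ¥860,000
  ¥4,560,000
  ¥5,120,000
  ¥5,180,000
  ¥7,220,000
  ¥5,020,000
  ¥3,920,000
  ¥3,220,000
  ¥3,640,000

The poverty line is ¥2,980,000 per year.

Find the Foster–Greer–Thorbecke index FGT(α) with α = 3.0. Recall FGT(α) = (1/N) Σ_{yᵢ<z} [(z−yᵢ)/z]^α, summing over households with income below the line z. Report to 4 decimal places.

Below the line: ¥860,000, ¥1,540,000 (q = 2 of N = 10).
Gap ratios (z−y)/z: (2980000−860000)/2980000 = 0.7114; (2980000−1540000)/2980000 = 0.4832.
Raised to α = 3.0: 0.36005; 0.11283.
Sum = 0.472880; FGT(3.0) = 0.472880 / 10 = 0.0473.

0.0473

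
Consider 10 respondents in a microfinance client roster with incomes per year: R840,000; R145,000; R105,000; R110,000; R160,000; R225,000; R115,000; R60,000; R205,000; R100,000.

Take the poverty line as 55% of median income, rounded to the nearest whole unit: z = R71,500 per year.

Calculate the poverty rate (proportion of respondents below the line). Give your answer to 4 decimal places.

1 of the 10 respondents have income below R71,500.
H = 1/10 = 0.1000.

0.1000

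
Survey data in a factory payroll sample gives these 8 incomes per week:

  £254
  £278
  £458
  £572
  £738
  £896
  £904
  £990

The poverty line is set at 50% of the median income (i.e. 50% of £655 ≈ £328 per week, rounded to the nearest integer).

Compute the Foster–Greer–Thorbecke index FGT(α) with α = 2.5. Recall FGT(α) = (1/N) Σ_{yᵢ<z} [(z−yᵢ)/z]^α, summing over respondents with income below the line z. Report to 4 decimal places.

0.0042

Poor units: £254, £278 (q = 2 of N = 8).
Normalized shortfalls: (328−254)/328 = 0.2256; (328−278)/328 = 0.1524.
Raised to α = 2.5: 0.02418; 0.00907.
Sum = 0.033249; FGT(2.5) = 0.033249 / 8 = 0.0042.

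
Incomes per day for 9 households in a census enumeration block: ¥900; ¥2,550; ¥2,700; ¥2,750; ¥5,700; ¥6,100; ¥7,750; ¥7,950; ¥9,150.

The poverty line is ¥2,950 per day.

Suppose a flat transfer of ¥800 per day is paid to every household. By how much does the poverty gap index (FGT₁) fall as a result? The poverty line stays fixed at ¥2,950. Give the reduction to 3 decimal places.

0.062

Before: below the line — ¥900, ¥2,550, ¥2,700, ¥2,750; poverty gap index (FGT₁) = 0.10923.
After the ¥800 transfer: below the line — ¥1,700; poverty gap index (FGT₁) = 0.04708.
Reduction = 0.10923 − 0.04708 = 0.062.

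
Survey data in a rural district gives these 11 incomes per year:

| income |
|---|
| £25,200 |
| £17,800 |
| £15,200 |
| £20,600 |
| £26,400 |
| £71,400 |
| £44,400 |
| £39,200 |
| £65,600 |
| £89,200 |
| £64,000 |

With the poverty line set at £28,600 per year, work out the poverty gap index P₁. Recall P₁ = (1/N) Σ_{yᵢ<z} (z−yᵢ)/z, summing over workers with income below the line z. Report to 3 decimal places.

Incomes under z: £15,200, £17,800, £20,600, £25,200, £26,400 (q = 5 of N = 11).
Normalized shortfalls: (28600−15200)/28600 = 0.4685; (28600−17800)/28600 = 0.3776; (28600−20600)/28600 = 0.2797; (28600−25200)/28600 = 0.1189; (28600−26400)/28600 = 0.0769.
Σ = 1.321678. Dividing by the full population N = 11 gives P₁ = 0.120.

0.120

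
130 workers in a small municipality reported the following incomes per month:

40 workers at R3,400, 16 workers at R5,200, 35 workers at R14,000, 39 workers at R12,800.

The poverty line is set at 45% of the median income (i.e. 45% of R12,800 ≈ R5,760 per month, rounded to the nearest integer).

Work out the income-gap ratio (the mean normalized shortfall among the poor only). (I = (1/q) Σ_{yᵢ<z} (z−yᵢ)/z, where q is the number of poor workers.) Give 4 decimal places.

0.3204

Poor units: 40×R3,400, 16×R5,200 (q = 56 of N = 130).
Relative gaps: 0.4097 (×40), 0.0972 (×16); sum = 17.944444.
The income-gap ratio divides by q (the poor only): 17.944444 / 56 = 0.3204.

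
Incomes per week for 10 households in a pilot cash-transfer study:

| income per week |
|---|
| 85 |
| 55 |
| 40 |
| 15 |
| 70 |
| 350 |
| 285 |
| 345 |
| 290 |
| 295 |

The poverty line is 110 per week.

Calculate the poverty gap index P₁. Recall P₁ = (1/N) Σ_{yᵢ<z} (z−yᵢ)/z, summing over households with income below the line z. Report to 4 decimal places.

Poor units: 15, 40, 55, 70, 85 (q = 5 of N = 10).
Relative gaps: (110−15)/110 = 0.8636; (110−40)/110 = 0.6364; (110−55)/110 = 0.5000; (110−70)/110 = 0.3636; (110−85)/110 = 0.2273.
Σ = 2.590909. Dividing by the full population N = 10 gives P₁ = 0.2591.

0.2591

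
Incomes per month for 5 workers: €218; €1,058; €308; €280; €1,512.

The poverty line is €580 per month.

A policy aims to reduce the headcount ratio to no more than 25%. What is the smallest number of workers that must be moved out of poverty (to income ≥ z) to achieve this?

Currently q = 3 of N = 5 are below the line (H = 0.600).
A headcount ratio of at most 25% allows at most ⌊0.25 × 5⌋ = 1 poor workers.
So at least 3 − 1 = 2 must be lifted.

2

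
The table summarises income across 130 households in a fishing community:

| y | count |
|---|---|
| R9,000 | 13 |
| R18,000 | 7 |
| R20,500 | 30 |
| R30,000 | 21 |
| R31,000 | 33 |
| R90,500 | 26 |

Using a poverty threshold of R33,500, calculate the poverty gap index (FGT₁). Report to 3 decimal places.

0.223

Below z: 13×R9,000, 7×R18,000, 30×R20,500, 21×R30,000, 33×R31,000 (q = 104 of N = 130).
Shortfall ratios: (33500−9000)/33500 = 0.7313 (×13); (33500−18000)/33500 = 0.4627 (×7); (33500−20500)/33500 = 0.3881 (×30); (33500−30000)/33500 = 0.1045 (×21); (33500−31000)/33500 = 0.0746 (×33).
Σ = 29.044776. Dividing by the full population N = 130 gives P₁ = 0.223.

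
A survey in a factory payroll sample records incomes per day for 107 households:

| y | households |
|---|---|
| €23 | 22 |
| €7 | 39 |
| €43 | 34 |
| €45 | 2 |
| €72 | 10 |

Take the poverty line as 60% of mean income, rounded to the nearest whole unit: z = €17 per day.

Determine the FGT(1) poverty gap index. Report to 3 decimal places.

0.214

Below the line: 39×€7 (q = 39 of N = 107).
Gap ratios (z−y)/z: (17−7)/17 = 0.5882 (×39).
Sum of shortfalls = 22.941176; P₁ averages over all N: 22.941176 / 107 = 0.214.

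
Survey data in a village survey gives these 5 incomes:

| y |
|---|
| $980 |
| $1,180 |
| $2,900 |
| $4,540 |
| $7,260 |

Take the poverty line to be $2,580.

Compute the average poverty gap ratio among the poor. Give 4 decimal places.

Poor units: $980, $1,180 (q = 2 of N = 5).
Relative gaps: 0.6202, 0.5426; sum = 1.162791.
The income-gap ratio divides by q (the poor only): 1.162791 / 2 = 0.5814.

0.5814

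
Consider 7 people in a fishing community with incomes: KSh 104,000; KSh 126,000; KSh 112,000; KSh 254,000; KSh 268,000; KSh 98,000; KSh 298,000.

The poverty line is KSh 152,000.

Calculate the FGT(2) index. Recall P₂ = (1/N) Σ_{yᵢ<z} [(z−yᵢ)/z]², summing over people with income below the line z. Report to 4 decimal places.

Incomes under z: KSh 98,000, KSh 104,000, KSh 112,000, KSh 126,000 (q = 4 of N = 7).
Gap ratios (z−y)/z: (152000−98000)/152000 = 0.3553; (152000−104000)/152000 = 0.3158; (152000−112000)/152000 = 0.2632; (152000−126000)/152000 = 0.1711.
Squared: 0.1262; 0.0997; 0.0693; 0.0293.
Sum = 0.324446; P₂ = 0.324446 / 7 = 0.0463.

0.0463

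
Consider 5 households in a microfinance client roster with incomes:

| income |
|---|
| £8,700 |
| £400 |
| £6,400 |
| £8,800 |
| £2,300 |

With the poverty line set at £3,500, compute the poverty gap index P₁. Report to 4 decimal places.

0.2457

Below the line: £400, £2,300 (q = 2 of N = 5).
Relative gaps: (3500−400)/3500 = 0.8857; (3500−2300)/3500 = 0.3429.
Σ = 1.228571. Dividing by the full population N = 5 gives P₁ = 0.2457.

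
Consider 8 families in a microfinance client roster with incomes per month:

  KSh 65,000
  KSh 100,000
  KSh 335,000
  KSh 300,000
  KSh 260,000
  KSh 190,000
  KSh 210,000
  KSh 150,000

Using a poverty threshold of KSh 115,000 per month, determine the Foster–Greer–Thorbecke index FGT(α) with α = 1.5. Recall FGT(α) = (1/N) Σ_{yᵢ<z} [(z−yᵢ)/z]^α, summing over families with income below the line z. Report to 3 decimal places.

Below the line: KSh 65,000, KSh 100,000 (q = 2 of N = 8).
Gap ratios (z−y)/z: (115000−65000)/115000 = 0.4348; (115000−100000)/115000 = 0.1304.
Raised to α = 1.5: 0.28669; 0.04711.
Sum = 0.333795; FGT(1.5) = 0.333795 / 8 = 0.042.

0.042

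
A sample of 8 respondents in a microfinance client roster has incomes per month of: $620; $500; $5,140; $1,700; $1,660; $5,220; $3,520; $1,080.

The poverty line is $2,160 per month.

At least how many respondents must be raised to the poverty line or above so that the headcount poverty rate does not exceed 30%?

5 of the 8 respondents are poor, so H = 5/8 = 0.625.
A headcount ratio of at most 30% allows at most ⌊0.30 × 8⌋ = 2 poor respondents.
So at least 5 − 2 = 3 must be lifted.

3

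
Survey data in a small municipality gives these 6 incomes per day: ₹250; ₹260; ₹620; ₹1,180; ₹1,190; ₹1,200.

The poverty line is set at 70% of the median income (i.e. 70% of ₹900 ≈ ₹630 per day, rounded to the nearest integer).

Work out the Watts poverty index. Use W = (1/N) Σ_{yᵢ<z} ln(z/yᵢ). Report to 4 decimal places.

0.3042

Incomes under z: ₹250, ₹260, ₹620 (q = 3 of N = 6).
ln(z/y) terms: ln(630/250) = 0.9243; ln(630/260) = 0.8850; ln(630/620) = 0.0160.
W = 1.825297 / 6 = 0.3042.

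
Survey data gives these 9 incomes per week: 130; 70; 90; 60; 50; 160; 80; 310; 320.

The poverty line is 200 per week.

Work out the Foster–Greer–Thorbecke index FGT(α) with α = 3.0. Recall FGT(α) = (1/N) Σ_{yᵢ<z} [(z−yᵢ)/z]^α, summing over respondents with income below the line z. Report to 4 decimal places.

0.1636

Incomes under z: 50, 60, 70, 80, 90, 130, 160 (q = 7 of N = 9).
Relative gaps: (200−50)/200 = 0.7500; (200−60)/200 = 0.7000; (200−70)/200 = 0.6500; (200−80)/200 = 0.6000; (200−90)/200 = 0.5500; (200−130)/200 = 0.3500; (200−160)/200 = 0.2000.
Raised to α = 3.0: 0.42188; 0.34300; 0.27463; 0.21600; 0.16638; 0.04287; 0.00800.
Sum = 1.472750; FGT(3.0) = 1.472750 / 9 = 0.1636.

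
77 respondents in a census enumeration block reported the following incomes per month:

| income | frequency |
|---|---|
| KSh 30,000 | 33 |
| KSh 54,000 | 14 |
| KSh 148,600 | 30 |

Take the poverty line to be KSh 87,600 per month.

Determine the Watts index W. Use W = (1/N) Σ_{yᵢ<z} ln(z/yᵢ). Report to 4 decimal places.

0.5472

Incomes under z: 33×KSh 30,000, 14×KSh 54,000 (q = 47 of N = 77).
Log gaps: ln(87600/30000) = 1.0716 (×33); ln(87600/54000) = 0.4838 (×14).
W = 42.135417 / 77 = 0.5472.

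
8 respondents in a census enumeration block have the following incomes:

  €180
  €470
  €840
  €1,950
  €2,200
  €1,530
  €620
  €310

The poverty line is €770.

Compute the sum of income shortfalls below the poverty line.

€1,500

Incomes under z: €180, €310, €470, €620 (q = 4 of N = 8).
Individual gaps: 770−180 = 590; 770−310 = 460; 770−470 = 300; 770−620 = 150.
Aggregate gap = €1,500.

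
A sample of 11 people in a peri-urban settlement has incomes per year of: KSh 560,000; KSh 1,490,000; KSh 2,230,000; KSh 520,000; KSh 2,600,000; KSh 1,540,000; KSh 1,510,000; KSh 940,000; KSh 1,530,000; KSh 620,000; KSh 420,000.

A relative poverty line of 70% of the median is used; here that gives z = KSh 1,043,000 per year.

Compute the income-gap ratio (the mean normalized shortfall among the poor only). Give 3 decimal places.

0.413

Poor units: KSh 420,000, KSh 520,000, KSh 560,000, KSh 620,000, KSh 940,000 (q = 5 of N = 11).
Shortfall ratios (z−y)/z: 0.5973, 0.5014, 0.4631, 0.4056, 0.0988; sum = 2.066155.
The income-gap ratio divides by q (the poor only): 2.066155 / 5 = 0.413.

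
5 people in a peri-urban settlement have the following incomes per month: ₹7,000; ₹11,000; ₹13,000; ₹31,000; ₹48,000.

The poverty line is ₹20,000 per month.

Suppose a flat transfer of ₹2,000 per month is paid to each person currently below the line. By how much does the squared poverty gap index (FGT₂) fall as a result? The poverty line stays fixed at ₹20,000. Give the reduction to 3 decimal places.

0.052

Before: below the line — ₹7,000, ₹11,000, ₹13,000; squared poverty gap index (FGT₂) = 0.14950.
After the ₹2,000 transfer: below the line — ₹9,000, ₹13,000, ₹15,000; squared poverty gap index (FGT₂) = 0.09750.
Reduction = 0.14950 − 0.09750 = 0.052.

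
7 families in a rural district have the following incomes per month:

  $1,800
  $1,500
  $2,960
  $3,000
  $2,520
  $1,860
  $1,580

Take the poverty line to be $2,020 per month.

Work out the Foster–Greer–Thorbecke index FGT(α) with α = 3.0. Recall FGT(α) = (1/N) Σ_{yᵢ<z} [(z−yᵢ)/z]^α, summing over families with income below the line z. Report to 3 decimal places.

0.004

Below the line: $1,500, $1,580, $1,800, $1,860 (q = 4 of N = 7).
Relative gaps: (2020−1500)/2020 = 0.2574; (2020−1580)/2020 = 0.2178; (2020−1800)/2020 = 0.1089; (2020−1860)/2020 = 0.0792.
Raised to α = 3.0: 0.01706; 0.01033; 0.00129; 0.00050.
Sum = 0.029183; FGT(3.0) = 0.029183 / 7 = 0.004.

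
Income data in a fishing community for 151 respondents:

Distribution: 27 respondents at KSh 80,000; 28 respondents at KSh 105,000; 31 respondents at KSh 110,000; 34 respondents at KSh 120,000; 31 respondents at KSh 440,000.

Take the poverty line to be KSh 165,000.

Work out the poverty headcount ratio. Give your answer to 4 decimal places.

0.7947

120 of the 151 respondents have income below KSh 165,000.
H = 120/151 = 0.7947.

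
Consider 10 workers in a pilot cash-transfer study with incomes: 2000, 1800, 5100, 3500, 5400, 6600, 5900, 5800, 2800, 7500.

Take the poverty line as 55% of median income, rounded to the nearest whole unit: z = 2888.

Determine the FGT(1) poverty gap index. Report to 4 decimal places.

Incomes under z: 1800, 2000, 2800 (q = 3 of N = 10).
Shortfall ratios: (2888−1800)/2888 = 0.3767; (2888−2000)/2888 = 0.3075; (2888−2800)/2888 = 0.0305.
Sum of shortfalls = 0.714681; P₁ averages over all N: 0.714681 / 10 = 0.0715.

0.0715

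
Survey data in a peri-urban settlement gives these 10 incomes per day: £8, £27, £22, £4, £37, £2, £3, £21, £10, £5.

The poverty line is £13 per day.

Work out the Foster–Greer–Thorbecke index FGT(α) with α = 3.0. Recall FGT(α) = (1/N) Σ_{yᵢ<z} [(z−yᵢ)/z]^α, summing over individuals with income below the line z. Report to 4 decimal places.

0.1695

Below the line: £2, £3, £4, £5, £8, £10 (q = 6 of N = 10).
Shortfall ratios: (13−2)/13 = 0.8462; (13−3)/13 = 0.7692; (13−4)/13 = 0.6923; (13−5)/13 = 0.6154; (13−8)/13 = 0.3846; (13−10)/13 = 0.2308.
Raised to α = 3.0: 0.60583; 0.45517; 0.33182; 0.23305; 0.05690; 0.01229.
Sum = 1.695039; FGT(3.0) = 1.695039 / 10 = 0.1695.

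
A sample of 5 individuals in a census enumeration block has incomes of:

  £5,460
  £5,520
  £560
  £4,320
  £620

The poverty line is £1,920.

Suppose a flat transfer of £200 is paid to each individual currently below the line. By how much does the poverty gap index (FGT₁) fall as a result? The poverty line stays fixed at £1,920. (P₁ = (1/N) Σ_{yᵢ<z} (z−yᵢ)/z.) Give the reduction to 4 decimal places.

0.0417

Before: below the line — £560, £620; poverty gap index (FGT₁) = 0.277083.
After the £200 transfer: below the line — £760, £820; poverty gap index (FGT₁) = 0.235417.
Reduction = 0.277083 − 0.235417 = 0.0417.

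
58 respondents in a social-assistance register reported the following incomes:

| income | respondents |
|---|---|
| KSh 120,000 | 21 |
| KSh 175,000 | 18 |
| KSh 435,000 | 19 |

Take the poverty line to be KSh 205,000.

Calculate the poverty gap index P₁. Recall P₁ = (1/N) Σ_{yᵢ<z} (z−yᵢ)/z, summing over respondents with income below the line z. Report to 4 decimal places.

0.1955

Poor units: 21×KSh 120,000, 18×KSh 175,000 (q = 39 of N = 58).
Relative gaps: (205000−120000)/205000 = 0.4146 (×21); (205000−175000)/205000 = 0.1463 (×18).
Sum of shortfalls = 11.341463; P₁ averages over all N: 11.341463 / 58 = 0.1955.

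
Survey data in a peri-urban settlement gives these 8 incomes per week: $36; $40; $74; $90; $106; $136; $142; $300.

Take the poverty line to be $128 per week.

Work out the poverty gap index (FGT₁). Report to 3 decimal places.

0.287

Incomes under z: $36, $40, $74, $90, $106 (q = 5 of N = 8).
Gap ratios (z−y)/z: (128−36)/128 = 0.7188; (128−40)/128 = 0.6875; (128−74)/128 = 0.4219; (128−90)/128 = 0.2969; (128−106)/128 = 0.1719.
Sum of shortfalls = 2.296875; P₁ averages over all N: 2.296875 / 8 = 0.287.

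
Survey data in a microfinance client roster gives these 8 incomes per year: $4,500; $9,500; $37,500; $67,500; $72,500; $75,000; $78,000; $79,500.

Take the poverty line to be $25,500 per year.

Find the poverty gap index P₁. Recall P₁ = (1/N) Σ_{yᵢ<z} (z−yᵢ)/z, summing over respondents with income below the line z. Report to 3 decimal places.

Below the line: $4,500, $9,500 (q = 2 of N = 8).
Shortfall ratios: (25500−4500)/25500 = 0.8235; (25500−9500)/25500 = 0.6275.
Σ = 1.450980. Dividing by the full population N = 8 gives P₁ = 0.181.

0.181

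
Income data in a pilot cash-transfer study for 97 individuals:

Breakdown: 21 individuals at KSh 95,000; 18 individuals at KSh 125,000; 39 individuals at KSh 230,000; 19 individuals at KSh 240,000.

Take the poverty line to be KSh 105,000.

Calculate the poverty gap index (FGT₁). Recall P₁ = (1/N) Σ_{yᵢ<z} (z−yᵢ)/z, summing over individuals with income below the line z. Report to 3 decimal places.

Incomes under z: 21×KSh 95,000 (q = 21 of N = 97).
Gap ratios (z−y)/z: (105000−95000)/105000 = 0.0952 (×21).
Sum of shortfalls = 2.000000; P₁ averages over all N: 2.000000 / 97 = 0.021.

0.021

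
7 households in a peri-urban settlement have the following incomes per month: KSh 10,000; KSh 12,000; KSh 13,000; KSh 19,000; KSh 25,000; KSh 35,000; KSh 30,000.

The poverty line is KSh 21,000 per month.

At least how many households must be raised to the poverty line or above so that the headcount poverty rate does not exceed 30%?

2

Currently q = 4 of N = 7 are below the line (H = 0.571).
A headcount ratio of at most 30% allows at most ⌊0.30 × 7⌋ = 2 poor households.
So at least 4 − 2 = 2 must be lifted.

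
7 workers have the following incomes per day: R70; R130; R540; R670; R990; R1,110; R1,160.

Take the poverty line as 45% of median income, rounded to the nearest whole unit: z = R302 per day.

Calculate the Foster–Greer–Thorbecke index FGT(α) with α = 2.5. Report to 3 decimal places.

0.109

Poor units: R70, R130 (q = 2 of N = 7).
Gap ratios (z−y)/z: (302−70)/302 = 0.7682; (302−130)/302 = 0.5695.
Raised to α = 2.5: 0.51725; 0.24480.
Sum = 0.762048; FGT(2.5) = 0.762048 / 7 = 0.109.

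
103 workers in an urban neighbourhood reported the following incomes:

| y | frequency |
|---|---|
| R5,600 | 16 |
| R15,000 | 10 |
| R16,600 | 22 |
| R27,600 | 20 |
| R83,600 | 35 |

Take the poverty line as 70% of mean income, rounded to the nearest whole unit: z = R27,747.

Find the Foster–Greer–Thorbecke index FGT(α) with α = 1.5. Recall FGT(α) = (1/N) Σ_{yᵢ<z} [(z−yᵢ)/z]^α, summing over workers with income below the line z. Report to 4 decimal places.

Below the line: 16×R5,600, 10×R15,000, 22×R16,600, 20×R27,600 (q = 68 of N = 103).
Gap ratios (z−y)/z: (27747−5600)/27747 = 0.7982 (×16); (27747−15000)/27747 = 0.4594 (×10); (27747−16600)/27747 = 0.4017 (×22); (27747−27600)/27747 = 0.0053 (×20).
Raised to α = 1.5: 0.71310 (×16); 0.31138 (×10); 0.25463 (×22); 0.00039 (×20).
Sum = 20.132940; FGT(1.5) = 20.132940 / 103 = 0.1955.

0.1955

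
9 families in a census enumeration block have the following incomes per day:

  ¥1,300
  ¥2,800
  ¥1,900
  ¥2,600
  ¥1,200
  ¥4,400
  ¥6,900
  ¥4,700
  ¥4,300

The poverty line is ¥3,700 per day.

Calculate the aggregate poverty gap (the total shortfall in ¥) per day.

Below z: ¥1,200, ¥1,300, ¥1,900, ¥2,600, ¥2,800 (q = 5 of N = 9).
Individual gaps: 3700−1200 = 2500; 3700−1300 = 2400; 3700−1900 = 1800; 3700−2600 = 1100; 3700−2800 = 900.
Aggregate gap = ¥8,700.

¥8,700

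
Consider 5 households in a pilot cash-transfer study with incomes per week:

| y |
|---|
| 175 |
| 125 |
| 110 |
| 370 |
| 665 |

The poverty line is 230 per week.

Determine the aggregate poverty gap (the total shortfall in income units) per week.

Incomes under z: 110, 125, 175 (q = 3 of N = 5).
Individual gaps: 230−110 = 120; 230−125 = 105; 230−175 = 55.
Aggregate gap = 280.

280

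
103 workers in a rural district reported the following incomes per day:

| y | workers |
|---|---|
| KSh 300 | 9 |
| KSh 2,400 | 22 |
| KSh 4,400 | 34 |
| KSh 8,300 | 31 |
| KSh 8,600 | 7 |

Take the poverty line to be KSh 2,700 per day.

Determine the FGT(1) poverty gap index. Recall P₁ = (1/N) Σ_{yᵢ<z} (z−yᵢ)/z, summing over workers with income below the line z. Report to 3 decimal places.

0.101

Poor units: 9×KSh 300, 22×KSh 2,400 (q = 31 of N = 103).
Normalized shortfalls: (2700−300)/2700 = 0.8889 (×9); (2700−2400)/2700 = 0.1111 (×22).
Sum of shortfalls = 10.444444; P₁ averages over all N: 10.444444 / 103 = 0.101.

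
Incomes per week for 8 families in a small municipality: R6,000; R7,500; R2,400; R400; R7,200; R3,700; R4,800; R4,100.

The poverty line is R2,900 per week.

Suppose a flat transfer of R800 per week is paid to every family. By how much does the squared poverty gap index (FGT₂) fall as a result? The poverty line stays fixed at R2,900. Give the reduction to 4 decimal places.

0.0537

Before: below the line — R400, R2,400; squared poverty gap index (FGT₂) = 0.096611.
After the R800 transfer: below the line — R1,200; squared poverty gap index (FGT₂) = 0.042955.
Reduction = 0.096611 − 0.042955 = 0.0537.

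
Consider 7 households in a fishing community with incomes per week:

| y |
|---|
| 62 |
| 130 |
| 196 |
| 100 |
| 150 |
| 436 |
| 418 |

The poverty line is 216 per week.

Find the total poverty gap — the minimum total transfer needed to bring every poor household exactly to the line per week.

Below the line: 62, 100, 130, 150, 196 (q = 5 of N = 7).
Individual gaps: 216−62 = 154; 216−100 = 116; 216−130 = 86; 216−150 = 66; 216−196 = 20.
Aggregate gap = 442.

442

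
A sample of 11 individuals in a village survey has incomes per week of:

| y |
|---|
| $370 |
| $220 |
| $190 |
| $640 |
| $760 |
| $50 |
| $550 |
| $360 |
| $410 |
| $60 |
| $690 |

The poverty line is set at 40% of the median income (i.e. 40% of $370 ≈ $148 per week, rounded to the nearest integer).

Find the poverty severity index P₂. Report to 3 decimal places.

0.072

Below z: $50, $60 (q = 2 of N = 11).
Relative gaps: (148−50)/148 = 0.6622; (148−60)/148 = 0.5946.
Squared: 0.4385; 0.3535.
Sum = 0.792001; P₂ = 0.792001 / 11 = 0.072.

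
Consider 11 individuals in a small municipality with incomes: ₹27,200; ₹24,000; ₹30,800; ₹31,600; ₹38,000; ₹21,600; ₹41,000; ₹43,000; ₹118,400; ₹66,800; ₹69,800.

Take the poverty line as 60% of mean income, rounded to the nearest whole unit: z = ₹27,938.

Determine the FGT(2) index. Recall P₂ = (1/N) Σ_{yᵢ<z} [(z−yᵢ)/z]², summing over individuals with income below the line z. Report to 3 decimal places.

Poor units: ₹21,600, ₹24,000, ₹27,200 (q = 3 of N = 11).
Shortfall ratios: (27938−21600)/27938 = 0.2269; (27938−24000)/27938 = 0.1410; (27938−27200)/27938 = 0.0264.
Squared: 0.0515; 0.0199; 0.0007.
Sum = 0.072031; P₂ = 0.072031 / 11 = 0.007.

0.007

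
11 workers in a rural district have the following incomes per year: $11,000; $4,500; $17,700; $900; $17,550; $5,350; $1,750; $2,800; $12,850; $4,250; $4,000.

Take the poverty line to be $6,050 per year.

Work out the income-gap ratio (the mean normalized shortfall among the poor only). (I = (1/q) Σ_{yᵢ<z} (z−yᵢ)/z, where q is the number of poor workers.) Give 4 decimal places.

Below z: $900, $1,750, $2,800, $4,000, $4,250, $4,500, $5,350 (q = 7 of N = 11).
Relative gaps: 0.8512, 0.7107, 0.5372, 0.3388, 0.2975, 0.2562, 0.1157; sum = 3.107438.
The income-gap ratio divides by q (the poor only): 3.107438 / 7 = 0.4439.

0.4439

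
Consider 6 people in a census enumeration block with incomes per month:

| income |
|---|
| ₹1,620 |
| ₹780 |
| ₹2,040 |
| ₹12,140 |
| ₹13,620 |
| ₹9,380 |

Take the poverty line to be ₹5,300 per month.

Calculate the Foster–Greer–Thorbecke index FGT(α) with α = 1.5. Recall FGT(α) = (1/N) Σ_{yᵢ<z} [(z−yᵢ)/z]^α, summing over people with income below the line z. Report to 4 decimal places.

Incomes under z: ₹780, ₹1,620, ₹2,040 (q = 3 of N = 6).
Normalized shortfalls: (5300−780)/5300 = 0.8528; (5300−1620)/5300 = 0.6943; (5300−2040)/5300 = 0.6151.
Raised to α = 1.5: 0.78758; 0.57857; 0.48241.
Sum = 1.848557; FGT(1.5) = 1.848557 / 6 = 0.3081.

0.3081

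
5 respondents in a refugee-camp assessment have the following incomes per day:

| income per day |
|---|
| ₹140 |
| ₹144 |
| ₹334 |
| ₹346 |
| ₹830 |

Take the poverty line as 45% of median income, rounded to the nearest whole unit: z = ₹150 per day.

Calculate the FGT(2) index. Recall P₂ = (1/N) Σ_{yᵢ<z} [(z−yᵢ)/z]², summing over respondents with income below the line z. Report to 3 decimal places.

0.001

Incomes under z: ₹140, ₹144 (q = 2 of N = 5).
Normalized shortfalls: (150−140)/150 = 0.0667; (150−144)/150 = 0.0400.
Squared: 0.0044; 0.0016.
Sum = 0.006044; P₂ = 0.006044 / 5 = 0.001.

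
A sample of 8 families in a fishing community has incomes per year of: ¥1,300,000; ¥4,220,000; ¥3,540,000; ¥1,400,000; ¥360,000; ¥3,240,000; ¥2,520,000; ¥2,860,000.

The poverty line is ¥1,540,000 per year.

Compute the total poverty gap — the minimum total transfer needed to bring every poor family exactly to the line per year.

Below the line: ¥360,000, ¥1,300,000, ¥1,400,000 (q = 3 of N = 8).
Individual gaps: 1540000−360000 = 1180000; 1540000−1300000 = 240000; 1540000−1400000 = 140000.
Aggregate gap = ¥1,560,000.

¥1,560,000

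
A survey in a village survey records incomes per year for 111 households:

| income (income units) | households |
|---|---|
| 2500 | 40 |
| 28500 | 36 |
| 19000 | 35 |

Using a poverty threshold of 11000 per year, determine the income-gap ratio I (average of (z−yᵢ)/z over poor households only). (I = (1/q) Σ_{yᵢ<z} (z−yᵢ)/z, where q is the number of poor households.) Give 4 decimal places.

Incomes under z: 40×2500 (q = 40 of N = 111).
Relative gaps: 0.7727 (×40); sum = 30.909091.
I averages over the q = 40 poor units only: 30.909091 / 40 = 0.7727.

0.7727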